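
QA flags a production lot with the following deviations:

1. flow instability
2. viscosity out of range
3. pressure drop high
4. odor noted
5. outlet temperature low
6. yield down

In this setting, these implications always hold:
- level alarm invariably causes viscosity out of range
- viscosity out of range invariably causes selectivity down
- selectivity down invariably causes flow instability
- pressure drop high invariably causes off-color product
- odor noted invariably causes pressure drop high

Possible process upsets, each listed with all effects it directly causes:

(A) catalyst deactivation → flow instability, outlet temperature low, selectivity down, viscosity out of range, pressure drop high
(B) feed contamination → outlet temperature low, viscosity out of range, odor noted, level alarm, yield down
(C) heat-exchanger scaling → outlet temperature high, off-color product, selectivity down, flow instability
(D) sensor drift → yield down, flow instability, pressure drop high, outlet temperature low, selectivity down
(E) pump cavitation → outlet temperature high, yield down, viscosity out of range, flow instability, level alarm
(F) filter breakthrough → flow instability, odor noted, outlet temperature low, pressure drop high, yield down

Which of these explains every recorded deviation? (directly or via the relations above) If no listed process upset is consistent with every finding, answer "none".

B

For each candidate, compare predicted effects to what was observed:
(A) catalyst deactivation — flow instability ✓; viscosity out of range ✓; pressure drop high ✓; odor noted ✗; outlet temperature low ✓; yield down ✗
(B) feed contamination — flow instability ✓ (by viscosity out of range → selectivity down → flow instability); viscosity out of range ✓; pressure drop high ✓ (by odor noted → pressure drop high); odor noted ✓; outlet temperature low ✓; yield down ✓
(C) heat-exchanger scaling — fails on viscosity out of range, pressure drop high, odor noted, outlet temperature low, yield down (predicts outlet temperature high, not outlet temperature low)
(D) sensor drift — does not account for viscosity out of range, odor noted
(E) pump cavitation — fails on pressure drop high, odor noted, outlet temperature low (predicts outlet temperature high, not outlet temperature low)
(F) filter breakthrough — flow instability ✓; viscosity out of range ✗; pressure drop high ✓; odor noted ✓; outlet temperature low ✓; yield down ✓
(B) is the only candidate with no mismatches.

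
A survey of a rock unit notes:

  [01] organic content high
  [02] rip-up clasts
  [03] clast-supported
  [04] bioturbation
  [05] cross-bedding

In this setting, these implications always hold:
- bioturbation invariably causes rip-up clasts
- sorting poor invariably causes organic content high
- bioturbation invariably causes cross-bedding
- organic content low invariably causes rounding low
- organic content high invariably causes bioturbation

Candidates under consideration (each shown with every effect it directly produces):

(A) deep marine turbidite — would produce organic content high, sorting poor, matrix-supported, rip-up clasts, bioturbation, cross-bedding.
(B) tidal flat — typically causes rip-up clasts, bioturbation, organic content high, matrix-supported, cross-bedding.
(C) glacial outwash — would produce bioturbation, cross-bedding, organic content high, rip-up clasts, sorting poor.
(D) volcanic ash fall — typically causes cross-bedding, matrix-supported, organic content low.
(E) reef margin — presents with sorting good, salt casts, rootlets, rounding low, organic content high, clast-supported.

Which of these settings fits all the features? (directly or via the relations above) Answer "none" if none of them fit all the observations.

Per-candidate check:
(A) deep marine turbidite — fails on clast-supported (predicts matrix-supported, not clast-supported)
(B) tidal flat — organic content high +; rip-up clasts +; clast-supported -; bioturbation +; cross-bedding +
(C) glacial outwash — does not account for clast-supported
(D) volcanic ash fall — fails on organic content high, rip-up clasts, clast-supported, bioturbation (predicts organic content low, not organic content high; predicts matrix-supported, not clast-supported)
(E) reef margin — organic content high +; rip-up clasts + (through organic content high → bioturbation → rip-up clasts); clast-supported +; bioturbation + (through organic content high → bioturbation); cross-bedding + (through organic content high → bioturbation → cross-bedding)
(E) is the only candidate with no mismatches.

E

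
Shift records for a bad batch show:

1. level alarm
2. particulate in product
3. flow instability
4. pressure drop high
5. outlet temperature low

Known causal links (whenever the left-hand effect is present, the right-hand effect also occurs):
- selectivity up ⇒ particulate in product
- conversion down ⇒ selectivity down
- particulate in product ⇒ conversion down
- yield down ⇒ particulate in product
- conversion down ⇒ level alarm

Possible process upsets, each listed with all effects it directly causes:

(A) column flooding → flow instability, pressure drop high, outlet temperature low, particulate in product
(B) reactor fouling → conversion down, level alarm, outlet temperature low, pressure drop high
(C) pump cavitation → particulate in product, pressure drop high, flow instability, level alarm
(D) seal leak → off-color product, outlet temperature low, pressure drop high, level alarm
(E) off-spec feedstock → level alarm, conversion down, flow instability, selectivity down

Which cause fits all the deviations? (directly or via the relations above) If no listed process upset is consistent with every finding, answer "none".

A

Testing each hypothesis:
(A) column flooding — level alarm + (via particulate in product → conversion down → level alarm); particulate in product +; flow instability +; pressure drop high +; outlet temperature low +
(B) reactor fouling — level alarm +; particulate in product -; flow instability -; pressure drop high +; outlet temperature low +
(C) pump cavitation — level alarm +; particulate in product +; flow instability +; pressure drop high +; outlet temperature low -
(D) seal leak — level alarm +; particulate in product -; flow instability -; pressure drop high +; outlet temperature low +
(E) off-spec feedstock — does not account for particulate in product, pressure drop high, outlet temperature low
Only (A) is consistent with every observation.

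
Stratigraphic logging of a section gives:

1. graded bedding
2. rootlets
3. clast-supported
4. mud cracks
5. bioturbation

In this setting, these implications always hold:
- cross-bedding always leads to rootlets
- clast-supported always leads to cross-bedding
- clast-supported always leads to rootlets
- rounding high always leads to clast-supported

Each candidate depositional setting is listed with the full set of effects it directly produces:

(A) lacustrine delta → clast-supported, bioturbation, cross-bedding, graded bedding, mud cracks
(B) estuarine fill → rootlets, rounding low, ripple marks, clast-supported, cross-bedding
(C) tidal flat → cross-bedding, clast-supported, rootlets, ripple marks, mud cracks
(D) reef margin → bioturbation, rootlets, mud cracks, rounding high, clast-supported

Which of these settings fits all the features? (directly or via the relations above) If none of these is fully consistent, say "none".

Per-candidate check:
(A) lacustrine delta — graded bedding match; rootlets match (through clast-supported → rootlets); clast-supported match; mud cracks match; bioturbation match
(B) estuarine fill — does not account for graded bedding, mud cracks, bioturbation
(C) tidal flat — graded bedding miss; rootlets match; clast-supported match; mud cracks match; bioturbation miss
(D) reef margin — graded bedding miss; rootlets match; clast-supported match; mud cracks match; bioturbation match
(A) is the only candidate with no mismatches.

A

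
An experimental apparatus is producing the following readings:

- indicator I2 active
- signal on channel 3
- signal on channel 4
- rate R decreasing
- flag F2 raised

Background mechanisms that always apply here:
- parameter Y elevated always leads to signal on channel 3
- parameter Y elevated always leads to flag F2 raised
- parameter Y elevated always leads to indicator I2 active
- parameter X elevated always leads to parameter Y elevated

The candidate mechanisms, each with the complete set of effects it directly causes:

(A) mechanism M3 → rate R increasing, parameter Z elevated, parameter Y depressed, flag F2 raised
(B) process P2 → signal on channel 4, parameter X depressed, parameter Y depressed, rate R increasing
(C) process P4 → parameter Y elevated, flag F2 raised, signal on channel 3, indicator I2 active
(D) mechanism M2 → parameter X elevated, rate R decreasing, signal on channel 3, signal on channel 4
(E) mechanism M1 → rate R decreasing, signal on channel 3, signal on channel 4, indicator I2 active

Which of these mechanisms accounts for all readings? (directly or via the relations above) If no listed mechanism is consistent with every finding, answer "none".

For each candidate, compare predicted effects to what was observed:
(A) mechanism M3 — indicator I2 active -; signal on channel 3 -; signal on channel 4 -; rate R decreasing -; flag F2 raised +
(B) process P2 — fails on indicator I2 active, signal on channel 3, rate R decreasing, flag F2 raised (predicts rate R increasing, not rate R decreasing)
(C) process P4 — indicator I2 active +; signal on channel 3 +; signal on channel 4 -; rate R decreasing -; flag F2 raised +
(D) mechanism M2 — accounts for every observation (indicator I2 active by parameter X elevated → parameter Y elevated → indicator I2 active)
(E) mechanism M1 — does not account for flag F2 raised
(D) alone accounts for all the evidence.

D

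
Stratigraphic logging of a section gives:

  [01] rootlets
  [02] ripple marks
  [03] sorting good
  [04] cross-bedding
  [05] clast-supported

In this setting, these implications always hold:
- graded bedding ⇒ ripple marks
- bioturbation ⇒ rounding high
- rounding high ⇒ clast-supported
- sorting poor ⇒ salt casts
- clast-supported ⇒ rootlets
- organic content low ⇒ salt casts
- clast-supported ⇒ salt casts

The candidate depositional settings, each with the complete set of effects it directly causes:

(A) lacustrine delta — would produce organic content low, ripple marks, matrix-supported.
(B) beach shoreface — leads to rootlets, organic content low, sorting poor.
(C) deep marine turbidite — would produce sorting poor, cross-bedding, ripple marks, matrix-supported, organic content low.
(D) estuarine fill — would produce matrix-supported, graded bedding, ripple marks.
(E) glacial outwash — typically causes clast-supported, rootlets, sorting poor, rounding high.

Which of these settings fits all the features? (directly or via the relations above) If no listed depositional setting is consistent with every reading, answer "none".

none

For each candidate, compare predicted effects to what was observed:
(A) lacustrine delta — fails on rootlets, sorting good, cross-bedding, clast-supported (predicts matrix-supported, not clast-supported)
(B) beach shoreface — fails on ripple marks, sorting good, cross-bedding, clast-supported (predicts sorting poor, not sorting good)
(C) deep marine turbidite — fails on rootlets, sorting good, clast-supported (predicts sorting poor, not sorting good; predicts matrix-supported, not clast-supported)
(D) estuarine fill — rootlets NO; ripple marks yes; sorting good NO; cross-bedding NO; clast-supported NO
(E) glacial outwash — fails on ripple marks, sorting good, cross-bedding (predicts sorting poor, not sorting good)
No candidate is consistent with all observations.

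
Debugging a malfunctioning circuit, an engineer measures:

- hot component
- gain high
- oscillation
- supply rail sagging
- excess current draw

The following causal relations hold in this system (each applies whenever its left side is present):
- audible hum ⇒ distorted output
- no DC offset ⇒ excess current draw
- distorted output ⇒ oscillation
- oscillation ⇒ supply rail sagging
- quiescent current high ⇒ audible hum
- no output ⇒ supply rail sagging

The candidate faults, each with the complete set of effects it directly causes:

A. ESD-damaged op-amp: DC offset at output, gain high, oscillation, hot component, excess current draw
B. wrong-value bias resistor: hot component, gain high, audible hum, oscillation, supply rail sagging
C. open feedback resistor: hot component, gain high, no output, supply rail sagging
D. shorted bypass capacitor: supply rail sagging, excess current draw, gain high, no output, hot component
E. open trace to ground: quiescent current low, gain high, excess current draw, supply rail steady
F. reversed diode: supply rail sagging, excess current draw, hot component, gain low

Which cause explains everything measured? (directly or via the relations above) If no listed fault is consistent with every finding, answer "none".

A

Per-candidate check:
(A) ESD-damaged op-amp — hot component +; gain high +; oscillation +; supply rail sagging + (through oscillation → supply rail sagging); excess current draw +
(B) wrong-value bias resistor — hot component +; gain high +; oscillation +; supply rail sagging +; excess current draw -
(C) open feedback resistor — does not account for oscillation, excess current draw
(D) shorted bypass capacitor — does not account for oscillation
(E) open trace to ground — fails on hot component, oscillation, supply rail sagging (predicts supply rail steady, not supply rail sagging)
(F) reversed diode — hot component +; gain high -; oscillation -; supply rail sagging +; excess current draw +
(A) is the only candidate with no mismatches.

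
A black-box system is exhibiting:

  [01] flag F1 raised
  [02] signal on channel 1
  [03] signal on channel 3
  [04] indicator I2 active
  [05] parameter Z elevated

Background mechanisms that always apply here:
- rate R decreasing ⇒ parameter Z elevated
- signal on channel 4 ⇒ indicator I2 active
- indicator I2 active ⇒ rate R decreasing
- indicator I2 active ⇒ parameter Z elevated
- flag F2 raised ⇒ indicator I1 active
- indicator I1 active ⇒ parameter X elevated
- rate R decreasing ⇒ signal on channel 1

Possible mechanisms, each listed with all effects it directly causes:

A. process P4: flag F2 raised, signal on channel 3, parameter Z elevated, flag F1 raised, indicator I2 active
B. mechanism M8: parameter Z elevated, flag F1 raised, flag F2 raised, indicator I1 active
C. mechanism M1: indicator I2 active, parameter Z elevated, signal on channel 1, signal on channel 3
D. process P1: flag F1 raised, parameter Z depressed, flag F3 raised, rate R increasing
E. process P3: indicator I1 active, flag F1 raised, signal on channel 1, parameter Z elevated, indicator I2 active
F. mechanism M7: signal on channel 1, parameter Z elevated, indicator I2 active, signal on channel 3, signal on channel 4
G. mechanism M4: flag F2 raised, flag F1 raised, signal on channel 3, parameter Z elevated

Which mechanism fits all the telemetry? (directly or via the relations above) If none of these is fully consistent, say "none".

A

Testing each hypothesis:
(A) process P4 — accounts for every observation (signal on channel 1 through indicator I2 active → rate R decreasing → signal on channel 1)
(B) mechanism M8 — does not account for signal on channel 1, signal on channel 3, indicator I2 active
(C) mechanism M1 — flag F1 raised miss; signal on channel 1 match; signal on channel 3 match; indicator I2 active match; parameter Z elevated match
(D) process P1 — flag F1 raised match; signal on channel 1 miss; signal on channel 3 miss; indicator I2 active miss; parameter Z elevated miss
(E) process P3 — flag F1 raised match; signal on channel 1 match; signal on channel 3 miss; indicator I2 active match; parameter Z elevated match
(F) mechanism M7 — flag F1 raised miss; signal on channel 1 match; signal on channel 3 match; indicator I2 active match; parameter Z elevated match
(G) mechanism M4 — does not account for signal on channel 1, indicator I2 active
(A) alone accounts for all the evidence.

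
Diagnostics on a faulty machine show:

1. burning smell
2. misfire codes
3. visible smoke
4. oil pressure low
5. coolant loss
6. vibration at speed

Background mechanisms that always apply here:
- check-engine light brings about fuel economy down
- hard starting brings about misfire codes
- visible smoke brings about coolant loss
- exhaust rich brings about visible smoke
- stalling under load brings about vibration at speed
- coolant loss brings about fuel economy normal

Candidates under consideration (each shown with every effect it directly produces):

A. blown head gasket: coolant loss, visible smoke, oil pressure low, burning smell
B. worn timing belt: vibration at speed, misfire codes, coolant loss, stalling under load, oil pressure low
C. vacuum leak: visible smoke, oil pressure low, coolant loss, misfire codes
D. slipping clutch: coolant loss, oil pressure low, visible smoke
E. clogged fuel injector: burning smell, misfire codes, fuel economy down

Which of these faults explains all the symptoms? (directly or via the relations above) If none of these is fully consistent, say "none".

Testing each hypothesis:
(A) blown head gasket — does not account for misfire codes, vibration at speed
(B) worn timing belt — does not account for burning smell, visible smoke
(C) vacuum leak — burning smell NO; misfire codes yes; visible smoke yes; oil pressure low yes; coolant loss yes; vibration at speed NO
(D) slipping clutch — does not account for burning smell, misfire codes, vibration at speed
(E) clogged fuel injector — does not account for visible smoke, oil pressure low, coolant loss, vibration at speed
Every candidate fails on at least one observation.

none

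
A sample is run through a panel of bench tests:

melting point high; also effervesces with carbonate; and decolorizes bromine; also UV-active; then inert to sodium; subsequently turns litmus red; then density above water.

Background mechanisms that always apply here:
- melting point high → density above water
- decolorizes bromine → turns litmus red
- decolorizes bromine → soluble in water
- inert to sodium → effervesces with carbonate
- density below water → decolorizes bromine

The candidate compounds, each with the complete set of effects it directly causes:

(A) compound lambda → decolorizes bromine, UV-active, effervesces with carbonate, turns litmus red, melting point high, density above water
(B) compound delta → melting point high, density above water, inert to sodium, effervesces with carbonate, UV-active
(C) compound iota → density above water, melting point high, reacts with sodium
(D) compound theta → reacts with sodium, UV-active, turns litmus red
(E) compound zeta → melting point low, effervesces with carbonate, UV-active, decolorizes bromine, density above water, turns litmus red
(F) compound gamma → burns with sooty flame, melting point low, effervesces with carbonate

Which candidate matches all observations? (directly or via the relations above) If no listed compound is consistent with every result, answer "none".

Checking each candidate against the observations:
(A) compound lambda — melting point high match; effervesces with carbonate match; decolorizes bromine match; UV-active match; inert to sodium miss; turns litmus red match; density above water match
(B) compound delta — melting point high match; effervesces with carbonate match; decolorizes bromine miss; UV-active match; inert to sodium match; turns litmus red miss; density above water match
(C) compound iota — melting point high match; effervesces with carbonate miss; decolorizes bromine miss; UV-active miss; inert to sodium miss; turns litmus red miss; density above water match
(D) compound theta — fails on melting point high, effervesces with carbonate, decolorizes bromine, inert to sodium, density above water (predicts reacts with sodium, not inert to sodium)
(E) compound zeta — melting point high miss; effervesces with carbonate match; decolorizes bromine match; UV-active match; inert to sodium miss; turns litmus red match; density above water match
(F) compound gamma — fails on melting point high, decolorizes bromine, UV-active, inert to sodium, turns litmus red, density above water (predicts melting point low, not melting point high)
None of the listed candidates fits everything.

none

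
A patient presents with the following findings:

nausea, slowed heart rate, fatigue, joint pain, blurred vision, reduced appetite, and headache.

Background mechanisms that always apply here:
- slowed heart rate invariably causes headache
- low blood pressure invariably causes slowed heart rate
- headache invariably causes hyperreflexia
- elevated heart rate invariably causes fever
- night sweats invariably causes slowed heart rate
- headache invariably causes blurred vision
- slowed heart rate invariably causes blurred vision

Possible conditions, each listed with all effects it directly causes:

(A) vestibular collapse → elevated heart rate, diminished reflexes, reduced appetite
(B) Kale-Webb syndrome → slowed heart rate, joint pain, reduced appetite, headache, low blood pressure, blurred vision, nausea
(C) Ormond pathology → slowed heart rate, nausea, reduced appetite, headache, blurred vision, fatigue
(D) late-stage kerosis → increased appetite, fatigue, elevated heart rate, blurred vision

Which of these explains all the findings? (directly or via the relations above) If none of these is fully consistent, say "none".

none

Per-candidate check:
(A) vestibular collapse — nausea ✗; slowed heart rate ✗; fatigue ✗; joint pain ✗; blurred vision ✗; reduced appetite ✓; headache ✗
(B) Kale-Webb syndrome — nausea ✓; slowed heart rate ✓; fatigue ✗; joint pain ✓; blurred vision ✓; reduced appetite ✓; headache ✓
(C) Ormond pathology — does not account for joint pain
(D) late-stage kerosis — nausea ✗; slowed heart rate ✗; fatigue ✓; joint pain ✗; blurred vision ✓; reduced appetite ✗; headache ✗
None of the listed candidates fits everything.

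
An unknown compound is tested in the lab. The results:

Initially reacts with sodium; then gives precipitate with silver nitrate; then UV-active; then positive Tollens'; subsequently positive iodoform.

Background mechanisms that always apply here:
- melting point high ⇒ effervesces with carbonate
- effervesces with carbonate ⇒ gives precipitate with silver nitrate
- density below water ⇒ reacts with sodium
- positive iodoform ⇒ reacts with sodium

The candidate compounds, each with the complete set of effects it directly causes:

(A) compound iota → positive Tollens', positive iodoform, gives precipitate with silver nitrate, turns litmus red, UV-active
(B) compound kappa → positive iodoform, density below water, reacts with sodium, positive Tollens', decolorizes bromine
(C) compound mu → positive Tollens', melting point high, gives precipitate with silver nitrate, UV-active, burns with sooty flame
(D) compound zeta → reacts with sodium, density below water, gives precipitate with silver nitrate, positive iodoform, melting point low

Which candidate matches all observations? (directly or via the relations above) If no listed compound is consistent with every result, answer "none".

Testing each hypothesis:
(A) compound iota — accounts for every observation (reacts with sodium through positive iodoform → reacts with sodium)
(B) compound kappa — does not account for gives precipitate with silver nitrate, UV-active
(C) compound mu — does not account for reacts with sodium, positive iodoform
(D) compound zeta — reacts with sodium yes; gives precipitate with silver nitrate yes; UV-active NO; positive Tollens' NO; positive iodoform yes
(A) alone accounts for all the evidence.

A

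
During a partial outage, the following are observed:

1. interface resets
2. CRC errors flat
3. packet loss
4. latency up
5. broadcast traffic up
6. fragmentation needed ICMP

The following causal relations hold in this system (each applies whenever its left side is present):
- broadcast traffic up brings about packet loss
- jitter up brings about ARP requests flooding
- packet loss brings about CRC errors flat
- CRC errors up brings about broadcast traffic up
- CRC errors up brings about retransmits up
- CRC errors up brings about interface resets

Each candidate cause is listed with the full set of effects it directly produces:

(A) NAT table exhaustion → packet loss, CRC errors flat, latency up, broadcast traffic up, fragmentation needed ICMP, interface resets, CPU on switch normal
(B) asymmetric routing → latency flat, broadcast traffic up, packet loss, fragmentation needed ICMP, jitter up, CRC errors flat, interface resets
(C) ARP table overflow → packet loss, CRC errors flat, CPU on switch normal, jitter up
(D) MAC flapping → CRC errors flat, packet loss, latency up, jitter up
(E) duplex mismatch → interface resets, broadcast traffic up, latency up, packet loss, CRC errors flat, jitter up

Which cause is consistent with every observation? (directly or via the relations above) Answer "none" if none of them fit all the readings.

A

Checking each candidate against the observations:
(A) NAT table exhaustion — interface resets yes; CRC errors flat yes; packet loss yes; latency up yes; broadcast traffic up yes; fragmentation needed ICMP yes
(B) asymmetric routing — interface resets yes; CRC errors flat yes; packet loss yes; latency up NO; broadcast traffic up yes; fragmentation needed ICMP yes
(C) ARP table overflow — interface resets NO; CRC errors flat yes; packet loss yes; latency up NO; broadcast traffic up NO; fragmentation needed ICMP NO
(D) MAC flapping — interface resets NO; CRC errors flat yes; packet loss yes; latency up yes; broadcast traffic up NO; fragmentation needed ICMP NO
(E) duplex mismatch — interface resets yes; CRC errors flat yes; packet loss yes; latency up yes; broadcast traffic up yes; fragmentation needed ICMP NO
(A) alone accounts for all the evidence.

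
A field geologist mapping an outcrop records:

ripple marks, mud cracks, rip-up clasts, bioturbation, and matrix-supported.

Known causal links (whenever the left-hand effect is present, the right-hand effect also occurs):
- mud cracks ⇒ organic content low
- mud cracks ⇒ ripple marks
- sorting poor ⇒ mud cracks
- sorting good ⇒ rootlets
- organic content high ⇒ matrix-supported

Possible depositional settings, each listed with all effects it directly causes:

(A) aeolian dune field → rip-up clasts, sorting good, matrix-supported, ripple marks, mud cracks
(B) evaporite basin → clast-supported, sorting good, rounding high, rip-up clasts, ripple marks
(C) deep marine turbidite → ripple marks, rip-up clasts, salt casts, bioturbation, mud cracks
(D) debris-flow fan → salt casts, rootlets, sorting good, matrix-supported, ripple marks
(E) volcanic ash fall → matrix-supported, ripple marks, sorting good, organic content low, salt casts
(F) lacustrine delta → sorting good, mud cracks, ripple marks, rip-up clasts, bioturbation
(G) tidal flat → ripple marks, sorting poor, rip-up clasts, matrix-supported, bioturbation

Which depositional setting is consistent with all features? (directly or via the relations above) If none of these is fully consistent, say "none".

Per-candidate check:
(A) aeolian dune field — does not account for bioturbation
(B) evaporite basin — ripple marks yes; mud cracks NO; rip-up clasts yes; bioturbation NO; matrix-supported NO
(C) deep marine turbidite — does not account for matrix-supported
(D) debris-flow fan — does not account for mud cracks, rip-up clasts, bioturbation
(E) volcanic ash fall — ripple marks yes; mud cracks NO; rip-up clasts NO; bioturbation NO; matrix-supported yes
(F) lacustrine delta — does not account for matrix-supported
(G) tidal flat — ripple marks yes; mud cracks yes (by sorting poor → mud cracks); rip-up clasts yes; bioturbation yes; matrix-supported yes
(G) alone accounts for all the evidence.

G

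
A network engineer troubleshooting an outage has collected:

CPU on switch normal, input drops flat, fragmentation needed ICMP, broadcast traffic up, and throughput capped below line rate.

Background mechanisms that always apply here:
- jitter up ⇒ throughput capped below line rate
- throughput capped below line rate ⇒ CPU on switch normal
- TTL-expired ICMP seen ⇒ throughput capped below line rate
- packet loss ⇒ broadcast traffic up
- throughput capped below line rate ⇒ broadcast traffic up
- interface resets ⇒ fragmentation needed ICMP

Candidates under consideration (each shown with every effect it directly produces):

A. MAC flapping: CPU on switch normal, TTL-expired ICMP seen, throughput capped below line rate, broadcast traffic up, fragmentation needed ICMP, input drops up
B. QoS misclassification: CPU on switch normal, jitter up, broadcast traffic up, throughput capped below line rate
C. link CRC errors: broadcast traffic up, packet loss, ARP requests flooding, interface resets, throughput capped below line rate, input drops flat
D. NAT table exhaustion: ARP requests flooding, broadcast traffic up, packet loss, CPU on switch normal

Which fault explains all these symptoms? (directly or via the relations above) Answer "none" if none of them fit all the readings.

Checking each candidate against the observations:
(A) MAC flapping — fails on input drops flat (predicts input drops up, not input drops flat)
(B) QoS misclassification — CPU on switch normal match; input drops flat miss; fragmentation needed ICMP miss; broadcast traffic up match; throughput capped below line rate match
(C) link CRC errors — CPU on switch normal match (via throughput capped below line rate → CPU on switch normal); input drops flat match; fragmentation needed ICMP match (via interface resets → fragmentation needed ICMP); broadcast traffic up match; throughput capped below line rate match
(D) NAT table exhaustion — CPU on switch normal match; input drops flat miss; fragmentation needed ICMP miss; broadcast traffic up match; throughput capped below line rate miss
(C) alone accounts for all the evidence.

C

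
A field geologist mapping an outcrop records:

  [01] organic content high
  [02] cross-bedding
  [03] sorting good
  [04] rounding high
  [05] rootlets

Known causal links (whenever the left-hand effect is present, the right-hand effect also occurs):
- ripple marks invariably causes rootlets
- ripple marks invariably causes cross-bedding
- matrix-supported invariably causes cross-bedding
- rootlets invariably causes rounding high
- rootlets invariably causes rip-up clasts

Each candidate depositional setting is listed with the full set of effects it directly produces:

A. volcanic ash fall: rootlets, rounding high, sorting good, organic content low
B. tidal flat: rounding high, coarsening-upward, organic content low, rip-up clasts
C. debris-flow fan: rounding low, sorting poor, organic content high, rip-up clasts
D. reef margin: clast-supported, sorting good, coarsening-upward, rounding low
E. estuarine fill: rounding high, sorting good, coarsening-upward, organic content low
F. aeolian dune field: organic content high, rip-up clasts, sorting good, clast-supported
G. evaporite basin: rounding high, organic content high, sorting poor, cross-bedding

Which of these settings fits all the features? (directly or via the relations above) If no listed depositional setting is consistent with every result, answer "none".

none

For each candidate, compare predicted effects to what was observed:
(A) volcanic ash fall — fails on organic content high, cross-bedding (predicts organic content low, not organic content high)
(B) tidal flat — organic content high miss; cross-bedding miss; sorting good miss; rounding high match; rootlets miss
(C) debris-flow fan — fails on cross-bedding, sorting good, rounding high, rootlets (predicts sorting poor, not sorting good; predicts rounding low, not rounding high)
(D) reef margin — organic content high miss; cross-bedding miss; sorting good match; rounding high miss; rootlets miss
(E) estuarine fill — fails on organic content high, cross-bedding, rootlets (predicts organic content low, not organic content high)
(F) aeolian dune field — organic content high match; cross-bedding miss; sorting good match; rounding high miss; rootlets miss
(G) evaporite basin — organic content high match; cross-bedding match; sorting good miss; rounding high match; rootlets miss
No candidate is consistent with all observations.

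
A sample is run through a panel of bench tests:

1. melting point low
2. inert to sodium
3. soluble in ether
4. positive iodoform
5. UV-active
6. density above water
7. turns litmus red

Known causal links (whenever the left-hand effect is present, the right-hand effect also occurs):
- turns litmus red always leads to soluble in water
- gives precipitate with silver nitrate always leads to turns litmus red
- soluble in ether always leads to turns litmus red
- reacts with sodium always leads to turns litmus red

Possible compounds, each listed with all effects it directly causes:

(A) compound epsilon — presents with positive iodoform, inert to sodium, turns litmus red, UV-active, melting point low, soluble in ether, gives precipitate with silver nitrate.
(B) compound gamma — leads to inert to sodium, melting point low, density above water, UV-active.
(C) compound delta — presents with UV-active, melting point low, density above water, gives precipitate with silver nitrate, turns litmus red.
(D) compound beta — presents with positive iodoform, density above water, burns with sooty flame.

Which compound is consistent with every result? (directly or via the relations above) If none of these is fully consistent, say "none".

none

Checking each candidate against the observations:
(A) compound epsilon — does not account for density above water
(B) compound gamma — melting point low yes; inert to sodium yes; soluble in ether NO; positive iodoform NO; UV-active yes; density above water yes; turns litmus red NO
(C) compound delta — melting point low yes; inert to sodium NO; soluble in ether NO; positive iodoform NO; UV-active yes; density above water yes; turns litmus red yes
(D) compound beta — does not account for melting point low, inert to sodium, soluble in ether, UV-active, turns litmus red
No candidate is consistent with all observations.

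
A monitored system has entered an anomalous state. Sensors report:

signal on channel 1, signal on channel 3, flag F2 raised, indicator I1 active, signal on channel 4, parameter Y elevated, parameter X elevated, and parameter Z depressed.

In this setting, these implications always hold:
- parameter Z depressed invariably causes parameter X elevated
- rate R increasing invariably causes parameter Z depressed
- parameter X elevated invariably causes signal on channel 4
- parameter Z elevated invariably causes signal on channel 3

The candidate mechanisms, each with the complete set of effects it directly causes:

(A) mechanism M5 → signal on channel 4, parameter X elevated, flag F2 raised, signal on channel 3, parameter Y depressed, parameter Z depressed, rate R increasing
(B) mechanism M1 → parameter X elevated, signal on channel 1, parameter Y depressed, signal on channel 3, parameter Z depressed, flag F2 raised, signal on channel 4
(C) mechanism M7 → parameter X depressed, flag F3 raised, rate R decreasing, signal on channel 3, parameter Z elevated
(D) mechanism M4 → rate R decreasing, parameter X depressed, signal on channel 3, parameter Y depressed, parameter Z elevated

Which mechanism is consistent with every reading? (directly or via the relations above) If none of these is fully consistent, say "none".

For each candidate, compare predicted effects to what was observed:
(A) mechanism M5 — fails on signal on channel 1, indicator I1 active, parameter Y elevated (predicts parameter Y depressed, not parameter Y elevated)
(B) mechanism M1 — signal on channel 1 yes; signal on channel 3 yes; flag F2 raised yes; indicator I1 active NO; signal on channel 4 yes; parameter Y elevated NO; parameter X elevated yes; parameter Z depressed yes
(C) mechanism M7 — signal on channel 1 NO; signal on channel 3 yes; flag F2 raised NO; indicator I1 active NO; signal on channel 4 NO; parameter Y elevated NO; parameter X elevated NO; parameter Z depressed NO
(D) mechanism M4 — fails on signal on channel 1, flag F2 raised, indicator I1 active, signal on channel 4, parameter Y elevated, parameter X elevated, parameter Z depressed (predicts parameter Y depressed, not parameter Y elevated; predicts parameter X depressed, not parameter X elevated; predicts parameter Z elevated, not parameter Z depressed)
None of the listed candidates fits everything.

none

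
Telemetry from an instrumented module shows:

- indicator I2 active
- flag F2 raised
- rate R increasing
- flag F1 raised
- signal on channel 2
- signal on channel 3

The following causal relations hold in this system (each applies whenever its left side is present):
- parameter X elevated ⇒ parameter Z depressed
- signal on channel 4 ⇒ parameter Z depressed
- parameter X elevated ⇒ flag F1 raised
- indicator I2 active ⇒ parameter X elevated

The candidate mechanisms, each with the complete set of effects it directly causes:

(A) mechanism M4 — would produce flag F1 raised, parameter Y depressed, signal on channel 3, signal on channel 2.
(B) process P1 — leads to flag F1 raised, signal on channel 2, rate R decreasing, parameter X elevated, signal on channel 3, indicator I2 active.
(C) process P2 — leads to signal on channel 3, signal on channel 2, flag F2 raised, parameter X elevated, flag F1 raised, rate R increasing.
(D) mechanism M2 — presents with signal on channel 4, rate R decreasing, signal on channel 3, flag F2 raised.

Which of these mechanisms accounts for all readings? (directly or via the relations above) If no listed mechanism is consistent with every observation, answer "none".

none

Per-candidate check:
(A) mechanism M4 — does not account for indicator I2 active, flag F2 raised, rate R increasing
(B) process P1 — indicator I2 active match; flag F2 raised miss; rate R increasing miss; flag F1 raised match; signal on channel 2 match; signal on channel 3 match
(C) process P2 — indicator I2 active miss; flag F2 raised match; rate R increasing match; flag F1 raised match; signal on channel 2 match; signal on channel 3 match
(D) mechanism M2 — fails on indicator I2 active, rate R increasing, flag F1 raised, signal on channel 2 (predicts rate R decreasing, not rate R increasing)
Every candidate fails on at least one observation.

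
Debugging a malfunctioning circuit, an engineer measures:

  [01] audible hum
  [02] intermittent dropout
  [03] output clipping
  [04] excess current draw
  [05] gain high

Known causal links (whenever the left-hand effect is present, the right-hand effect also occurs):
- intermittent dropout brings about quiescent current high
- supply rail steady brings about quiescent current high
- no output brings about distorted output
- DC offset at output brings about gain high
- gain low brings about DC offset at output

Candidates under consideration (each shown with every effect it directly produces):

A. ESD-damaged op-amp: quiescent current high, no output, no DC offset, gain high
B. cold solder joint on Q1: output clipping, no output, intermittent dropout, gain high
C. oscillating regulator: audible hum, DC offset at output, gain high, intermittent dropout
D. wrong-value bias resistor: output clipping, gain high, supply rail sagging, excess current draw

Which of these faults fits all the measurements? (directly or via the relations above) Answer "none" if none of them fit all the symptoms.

Checking each candidate against the observations:
(A) ESD-damaged op-amp — audible hum -; intermittent dropout -; output clipping -; excess current draw -; gain high +
(B) cold solder joint on Q1 — does not account for audible hum, excess current draw
(C) oscillating regulator — audible hum +; intermittent dropout +; output clipping -; excess current draw -; gain high +
(D) wrong-value bias resistor — audible hum -; intermittent dropout -; output clipping +; excess current draw +; gain high +
None of the listed candidates fits everything.

none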